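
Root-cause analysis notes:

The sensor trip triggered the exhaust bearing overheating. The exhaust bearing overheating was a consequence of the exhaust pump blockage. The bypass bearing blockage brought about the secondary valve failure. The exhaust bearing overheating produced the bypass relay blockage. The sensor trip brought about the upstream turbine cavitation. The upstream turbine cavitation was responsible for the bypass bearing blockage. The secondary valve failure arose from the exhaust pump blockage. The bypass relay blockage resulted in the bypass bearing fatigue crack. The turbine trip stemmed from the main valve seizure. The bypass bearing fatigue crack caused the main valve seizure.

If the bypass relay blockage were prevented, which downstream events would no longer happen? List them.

Downstream of the bypass relay blockage: the bypass bearing fatigue crack, the main valve seizure, the turbine trip.

the bypass bearing fatigue crack, the main valve seizure, the turbine trip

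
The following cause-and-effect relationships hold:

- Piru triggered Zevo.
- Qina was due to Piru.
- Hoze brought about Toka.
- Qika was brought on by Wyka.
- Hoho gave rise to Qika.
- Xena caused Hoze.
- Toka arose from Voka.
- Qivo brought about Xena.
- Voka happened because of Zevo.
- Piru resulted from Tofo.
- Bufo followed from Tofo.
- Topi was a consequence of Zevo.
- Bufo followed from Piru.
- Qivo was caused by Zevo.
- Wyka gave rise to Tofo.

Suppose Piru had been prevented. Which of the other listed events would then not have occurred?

Hoze, Qina, Qivo, Toka, Topi, Voka, Xena, Zevo

Downstream of Piru: Zevo, Bufo, Qivo, Topi, Qina, Xena, Voka, Hoze, Toka.
Of those, still caused via another path: Bufo.
The remainder have no surviving cause.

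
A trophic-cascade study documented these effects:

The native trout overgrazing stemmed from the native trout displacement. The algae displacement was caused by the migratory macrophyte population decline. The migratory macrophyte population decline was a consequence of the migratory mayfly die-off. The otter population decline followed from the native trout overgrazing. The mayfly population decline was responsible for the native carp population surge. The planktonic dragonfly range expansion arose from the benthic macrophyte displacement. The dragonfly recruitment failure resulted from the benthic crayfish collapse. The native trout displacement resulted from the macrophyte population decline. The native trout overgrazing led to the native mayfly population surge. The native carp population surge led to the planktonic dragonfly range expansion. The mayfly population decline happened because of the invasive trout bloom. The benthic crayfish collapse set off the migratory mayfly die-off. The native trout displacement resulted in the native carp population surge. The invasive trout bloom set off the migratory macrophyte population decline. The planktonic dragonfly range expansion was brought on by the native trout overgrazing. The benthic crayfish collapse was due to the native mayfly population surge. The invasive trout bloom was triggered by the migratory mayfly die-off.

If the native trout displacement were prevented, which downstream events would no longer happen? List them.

Downstream of the native trout displacement: the native trout overgrazing, the native mayfly population surge, the benthic crayfish collapse, the migratory mayfly die-off, the otter population decline, the dragonfly recruitment failure, the invasive trout bloom, the migratory macrophyte population decline, the mayfly population decline, the native carp population surge, the planktonic dragonfly range expansion, the algae displacement.
Of those, still caused via another path: the planktonic dragonfly range expansion.
The remainder have no surviving cause.

the algae displacement, the benthic crayfish collapse, the dragonfly recruitment failure, the invasive trout bloom, the mayfly population decline, the migratory macrophyte population decline, the migratory mayfly die-off, the native carp population surge, the native mayfly population surge, the native trout overgrazing, the otter population decline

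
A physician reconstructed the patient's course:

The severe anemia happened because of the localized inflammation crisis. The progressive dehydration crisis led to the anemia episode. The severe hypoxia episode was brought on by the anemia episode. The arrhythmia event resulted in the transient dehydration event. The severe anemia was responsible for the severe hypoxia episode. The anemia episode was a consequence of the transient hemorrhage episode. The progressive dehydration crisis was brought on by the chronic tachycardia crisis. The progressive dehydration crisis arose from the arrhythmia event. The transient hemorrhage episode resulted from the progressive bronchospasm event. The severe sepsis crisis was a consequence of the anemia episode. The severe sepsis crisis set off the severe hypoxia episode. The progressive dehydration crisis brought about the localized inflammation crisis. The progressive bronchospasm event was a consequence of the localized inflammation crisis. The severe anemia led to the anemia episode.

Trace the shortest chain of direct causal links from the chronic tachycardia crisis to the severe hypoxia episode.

the chronic tachycardia crisis → the progressive dehydration crisis → the anemia episode → the severe hypoxia episode

the chronic tachycardia crisis → the progressive dehydration crisis
the progressive dehydration crisis → the anemia episode
the anemia episode → the severe hypoxia episode
Length: 3 steps.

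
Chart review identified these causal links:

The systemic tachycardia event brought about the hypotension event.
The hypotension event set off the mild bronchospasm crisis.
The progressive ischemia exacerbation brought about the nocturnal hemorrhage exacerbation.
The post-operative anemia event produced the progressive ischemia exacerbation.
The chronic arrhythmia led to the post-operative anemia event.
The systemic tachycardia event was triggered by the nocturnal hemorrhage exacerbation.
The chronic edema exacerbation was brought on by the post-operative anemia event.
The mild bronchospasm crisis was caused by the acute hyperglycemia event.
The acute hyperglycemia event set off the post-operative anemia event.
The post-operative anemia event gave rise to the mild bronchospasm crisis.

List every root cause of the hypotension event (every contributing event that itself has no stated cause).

the acute hyperglycemia event, the chronic arrhythmia

Tracing upstream from the hypotension event: the hypotension event ← the systemic tachycardia event ← the nocturnal hemorrhage exacerbation ← the progressive ischemia exacerbation ← the post-operative anemia event ← the acute hyperglycemia event.
A separate upstream branch: the hypotension event ← the systemic tachycardia event ← the nocturnal hemorrhage exacerbation ← the progressive ischemia exacerbation ← the post-operative anemia event ← the chronic arrhythmia.
Each of those chain origins has no stated cause.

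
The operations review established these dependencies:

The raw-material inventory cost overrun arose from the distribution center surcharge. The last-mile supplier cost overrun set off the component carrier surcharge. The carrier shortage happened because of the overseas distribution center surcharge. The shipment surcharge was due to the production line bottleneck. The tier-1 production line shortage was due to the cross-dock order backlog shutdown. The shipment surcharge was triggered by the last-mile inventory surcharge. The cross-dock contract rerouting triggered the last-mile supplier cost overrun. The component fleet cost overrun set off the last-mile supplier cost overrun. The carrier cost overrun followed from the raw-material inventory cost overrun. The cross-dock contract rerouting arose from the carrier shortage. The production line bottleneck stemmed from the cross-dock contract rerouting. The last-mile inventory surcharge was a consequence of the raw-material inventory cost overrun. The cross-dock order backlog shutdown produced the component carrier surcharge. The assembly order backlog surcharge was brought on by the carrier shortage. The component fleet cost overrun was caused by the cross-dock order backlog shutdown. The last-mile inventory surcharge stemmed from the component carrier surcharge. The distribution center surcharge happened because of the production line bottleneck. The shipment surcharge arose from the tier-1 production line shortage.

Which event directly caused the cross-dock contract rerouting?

Upstream contributors include the overseas distribution center surcharge, but only the carrier shortage feeds directly into the cross-dock contract rerouting.

the carrier shortage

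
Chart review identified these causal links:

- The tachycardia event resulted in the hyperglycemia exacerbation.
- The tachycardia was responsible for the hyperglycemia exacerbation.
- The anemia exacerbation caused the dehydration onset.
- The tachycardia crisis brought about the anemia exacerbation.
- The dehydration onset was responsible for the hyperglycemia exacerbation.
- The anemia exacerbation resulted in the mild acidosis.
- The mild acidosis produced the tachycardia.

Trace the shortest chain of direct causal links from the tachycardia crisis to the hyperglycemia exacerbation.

the tachycardia crisis → the anemia exacerbation → the dehydration onset → the hyperglycemia exacerbation

the tachycardia crisis → the anemia exacerbation
the anemia exacerbation → the dehydration onset
the dehydration onset → the hyperglycemia exacerbation
Length: 3 steps.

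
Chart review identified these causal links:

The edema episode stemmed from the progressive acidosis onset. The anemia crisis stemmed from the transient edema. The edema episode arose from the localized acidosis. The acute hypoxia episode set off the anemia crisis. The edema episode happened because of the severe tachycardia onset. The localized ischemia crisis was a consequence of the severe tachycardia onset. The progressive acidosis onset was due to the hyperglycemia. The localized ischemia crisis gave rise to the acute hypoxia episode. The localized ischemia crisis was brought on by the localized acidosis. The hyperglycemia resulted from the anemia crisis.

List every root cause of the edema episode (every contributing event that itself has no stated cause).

Tracing upstream from the edema episode: the edema episode ← the localized acidosis.
A separate upstream branch: the edema episode ← the severe tachycardia onset.
A separate upstream branch: the edema episode ← the progressive acidosis onset ← the hyperglycemia ← the anemia crisis ← the transient edema.
Each of those chain origins has no stated cause.

the localized acidosis, the severe tachycardia onset, the transient edema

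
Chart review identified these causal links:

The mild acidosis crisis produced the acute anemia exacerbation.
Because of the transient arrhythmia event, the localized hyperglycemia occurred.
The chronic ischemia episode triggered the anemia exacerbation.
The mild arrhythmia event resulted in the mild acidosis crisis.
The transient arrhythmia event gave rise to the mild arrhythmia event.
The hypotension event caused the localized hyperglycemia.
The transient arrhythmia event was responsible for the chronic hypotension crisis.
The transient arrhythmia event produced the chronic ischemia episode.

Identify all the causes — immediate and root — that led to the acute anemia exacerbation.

the mild acidosis crisis, the mild arrhythmia event, the transient arrhythmia event

Immediate cause of the acute anemia exacerbation: the mild acidosis crisis.
Further upstream: the transient arrhythmia event, the mild arrhythmia event.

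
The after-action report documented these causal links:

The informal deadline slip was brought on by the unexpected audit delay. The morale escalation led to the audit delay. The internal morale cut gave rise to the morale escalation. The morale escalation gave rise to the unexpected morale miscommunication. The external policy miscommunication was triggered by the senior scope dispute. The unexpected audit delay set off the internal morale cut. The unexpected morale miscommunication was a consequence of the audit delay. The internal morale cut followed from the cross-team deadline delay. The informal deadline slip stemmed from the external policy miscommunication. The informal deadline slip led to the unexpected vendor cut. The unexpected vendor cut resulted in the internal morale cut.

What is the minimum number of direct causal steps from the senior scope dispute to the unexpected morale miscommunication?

Shortest chain: the senior scope dispute → the external policy miscommunication → the informal deadline slip → the unexpected vendor cut → the internal morale cut → the morale escalation → the unexpected morale miscommunication.

6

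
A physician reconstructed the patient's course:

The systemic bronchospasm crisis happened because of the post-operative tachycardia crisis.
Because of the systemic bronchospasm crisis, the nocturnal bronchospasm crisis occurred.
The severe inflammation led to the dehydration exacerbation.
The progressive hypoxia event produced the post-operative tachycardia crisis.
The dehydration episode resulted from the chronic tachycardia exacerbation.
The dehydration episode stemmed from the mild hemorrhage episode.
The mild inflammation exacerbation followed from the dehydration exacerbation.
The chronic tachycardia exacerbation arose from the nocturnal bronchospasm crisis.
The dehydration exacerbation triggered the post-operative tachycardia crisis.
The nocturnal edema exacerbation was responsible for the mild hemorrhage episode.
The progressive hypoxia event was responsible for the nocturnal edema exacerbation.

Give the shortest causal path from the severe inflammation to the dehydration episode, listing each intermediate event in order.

the severe inflammation → the dehydration exacerbation → the post-operative tachycardia crisis → the systemic bronchospasm crisis → the nocturnal bronchospasm crisis → the chronic tachycardia exacerbation → the dehydration episode

the severe inflammation → the dehydration exacerbation
the dehydration exacerbation → the post-operative tachycardia crisis
the post-operative tachycardia crisis → the systemic bronchospasm crisis
the systemic bronchospasm crisis → the nocturnal bronchospasm crisis
the nocturnal bronchospasm crisis → the chronic tachycardia exacerbation
the chronic tachycardia exacerbation → the dehydration episode
Length: 6 steps.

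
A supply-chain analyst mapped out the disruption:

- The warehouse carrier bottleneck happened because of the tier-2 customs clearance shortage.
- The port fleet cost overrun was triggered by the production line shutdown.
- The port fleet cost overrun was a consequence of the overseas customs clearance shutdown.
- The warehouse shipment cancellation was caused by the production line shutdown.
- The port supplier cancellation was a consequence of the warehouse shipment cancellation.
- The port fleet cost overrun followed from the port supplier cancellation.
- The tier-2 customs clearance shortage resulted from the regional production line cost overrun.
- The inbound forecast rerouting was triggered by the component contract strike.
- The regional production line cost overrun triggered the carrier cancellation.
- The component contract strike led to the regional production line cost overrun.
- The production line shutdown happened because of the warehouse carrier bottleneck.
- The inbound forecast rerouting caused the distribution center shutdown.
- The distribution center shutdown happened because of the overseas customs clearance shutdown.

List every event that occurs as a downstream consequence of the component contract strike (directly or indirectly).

the carrier cancellation, the distribution center shutdown, the inbound forecast rerouting, the port fleet cost overrun, the port supplier cancellation, the production line shutdown, the regional production line cost overrun, the tier-2 customs clearance shortage, the warehouse carrier bottleneck, the warehouse shipment cancellation

Direct effects: the regional production line cost overrun, the inbound forecast rerouting.
2 steps out: the carrier cancellation, the tier-2 customs clearance shortage, the distribution center shutdown.
3 steps out: the warehouse carrier bottleneck.
4 steps out: the production line shutdown.
5 steps out: the warehouse shipment cancellation, the port fleet cost overrun.
6 steps out: the port supplier cancellation.
Not reachable from it: the overseas customs clearance shutdown.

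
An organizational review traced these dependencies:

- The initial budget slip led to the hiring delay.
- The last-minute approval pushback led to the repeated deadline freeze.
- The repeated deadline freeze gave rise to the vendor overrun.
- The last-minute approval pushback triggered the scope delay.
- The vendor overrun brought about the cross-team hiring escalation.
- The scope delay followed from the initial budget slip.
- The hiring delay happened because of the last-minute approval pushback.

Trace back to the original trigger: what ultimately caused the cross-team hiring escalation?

Tracing upstream from the cross-team hiring escalation: the cross-team hiring escalation ← the vendor overrun ← the repeated deadline freeze ← the last-minute approval pushback.
The last-minute approval pushback has no stated cause, so it is the root.

the last-minute approval pushback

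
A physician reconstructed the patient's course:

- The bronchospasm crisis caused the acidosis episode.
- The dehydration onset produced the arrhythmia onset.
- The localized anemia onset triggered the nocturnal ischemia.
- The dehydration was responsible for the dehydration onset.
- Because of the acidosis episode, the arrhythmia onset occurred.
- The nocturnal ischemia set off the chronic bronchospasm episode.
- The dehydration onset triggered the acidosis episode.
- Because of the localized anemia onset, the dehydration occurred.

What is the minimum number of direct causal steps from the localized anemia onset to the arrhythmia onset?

3

Shortest chain: the localized anemia onset → the dehydration → the dehydration onset → the arrhythmia onset.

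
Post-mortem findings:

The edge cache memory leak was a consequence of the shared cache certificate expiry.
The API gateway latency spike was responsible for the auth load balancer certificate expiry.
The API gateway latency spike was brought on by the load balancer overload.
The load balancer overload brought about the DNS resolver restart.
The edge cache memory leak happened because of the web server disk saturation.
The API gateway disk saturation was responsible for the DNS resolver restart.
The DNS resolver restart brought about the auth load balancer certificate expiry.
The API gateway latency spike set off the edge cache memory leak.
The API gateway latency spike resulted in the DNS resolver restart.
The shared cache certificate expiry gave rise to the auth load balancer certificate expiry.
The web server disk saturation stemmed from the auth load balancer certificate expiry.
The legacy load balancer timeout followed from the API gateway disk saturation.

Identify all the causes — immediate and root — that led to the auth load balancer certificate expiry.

Immediate causes of the auth load balancer certificate expiry: the API gateway latency spike, the shared cache certificate expiry, the DNS resolver restart.
Further upstream: the API gateway disk saturation, the load balancer overload.

the API gateway disk saturation, the API gateway latency spike, the DNS resolver restart, the load balancer overload, the shared cache certificate expiry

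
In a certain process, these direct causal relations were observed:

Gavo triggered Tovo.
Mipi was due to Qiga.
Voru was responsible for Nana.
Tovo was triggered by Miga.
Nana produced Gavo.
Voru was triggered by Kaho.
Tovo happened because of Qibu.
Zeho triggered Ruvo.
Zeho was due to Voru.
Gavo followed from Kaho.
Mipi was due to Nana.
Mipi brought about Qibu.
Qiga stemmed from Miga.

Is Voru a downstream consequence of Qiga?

No

Qiga leads to Mipi, Qibu, Tovo; Voru is not among them.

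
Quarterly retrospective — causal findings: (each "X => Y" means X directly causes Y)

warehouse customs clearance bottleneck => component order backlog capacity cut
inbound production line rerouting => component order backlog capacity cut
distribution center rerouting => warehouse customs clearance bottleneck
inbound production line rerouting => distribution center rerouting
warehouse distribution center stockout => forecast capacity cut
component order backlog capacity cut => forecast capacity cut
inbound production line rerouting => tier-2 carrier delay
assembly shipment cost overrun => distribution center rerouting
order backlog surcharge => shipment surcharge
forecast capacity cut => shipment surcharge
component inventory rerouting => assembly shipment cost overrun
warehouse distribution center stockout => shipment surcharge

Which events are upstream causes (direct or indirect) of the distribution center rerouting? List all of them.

the assembly shipment cost overrun, the component inventory rerouting, the inbound production line rerouting

Immediate causes of the distribution center rerouting: the inbound production line rerouting, the assembly shipment cost overrun.
Further upstream: the component inventory rerouting.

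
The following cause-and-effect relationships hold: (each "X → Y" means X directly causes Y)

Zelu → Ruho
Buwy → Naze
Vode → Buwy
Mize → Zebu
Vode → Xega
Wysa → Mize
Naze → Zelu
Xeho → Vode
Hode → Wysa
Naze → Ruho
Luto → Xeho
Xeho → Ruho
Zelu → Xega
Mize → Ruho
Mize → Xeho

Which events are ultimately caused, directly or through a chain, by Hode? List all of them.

Buwy, Mize, Naze, Ruho, Vode, Wysa, Xega, Xeho, Zebu, Zelu

Direct effects: Wysa.
2 steps out: Mize.
3 steps out: Xeho, Zebu, Ruho.
4 steps out: Vode.
5 steps out: Buwy, Xega.
6 steps out: Naze.
7 steps out: Zelu.
Not reachable from it: Luto.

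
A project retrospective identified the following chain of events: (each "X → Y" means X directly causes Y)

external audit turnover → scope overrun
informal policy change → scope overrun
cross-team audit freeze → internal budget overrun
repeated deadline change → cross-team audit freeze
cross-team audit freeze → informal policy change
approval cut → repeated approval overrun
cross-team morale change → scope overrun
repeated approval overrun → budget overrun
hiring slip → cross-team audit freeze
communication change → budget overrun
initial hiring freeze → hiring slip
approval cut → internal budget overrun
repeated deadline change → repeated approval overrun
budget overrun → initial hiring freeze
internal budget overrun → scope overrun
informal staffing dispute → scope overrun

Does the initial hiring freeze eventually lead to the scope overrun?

Yes

There is a causal chain: the initial hiring freeze → the hiring slip → the cross-team audit freeze → the informal policy change → the scope overrun.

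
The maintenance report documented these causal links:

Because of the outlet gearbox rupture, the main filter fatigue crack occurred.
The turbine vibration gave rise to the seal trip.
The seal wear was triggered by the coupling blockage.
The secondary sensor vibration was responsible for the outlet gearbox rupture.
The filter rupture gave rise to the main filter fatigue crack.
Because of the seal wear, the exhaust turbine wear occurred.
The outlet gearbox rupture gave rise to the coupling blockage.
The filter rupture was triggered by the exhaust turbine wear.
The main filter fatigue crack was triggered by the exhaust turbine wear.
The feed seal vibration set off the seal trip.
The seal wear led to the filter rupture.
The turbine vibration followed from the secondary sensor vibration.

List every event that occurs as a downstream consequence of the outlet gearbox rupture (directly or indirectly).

Direct effects: the coupling blockage, the main filter fatigue crack.
2 steps out: the seal wear.
3 steps out: the exhaust turbine wear, the filter rupture.
Not reachable from it: the secondary sensor vibration, the turbine vibration, the seal trip, the feed seal vibration.

the coupling blockage, the exhaust turbine wear, the filter rupture, the main filter fatigue crack, the seal wear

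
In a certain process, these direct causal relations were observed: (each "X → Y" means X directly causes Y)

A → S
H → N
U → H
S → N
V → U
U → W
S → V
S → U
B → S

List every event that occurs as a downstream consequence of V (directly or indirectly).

Direct effects: U.
2 steps out: W, H.
3 steps out: N.
Not reachable from it: A, S, B.

H, N, U, W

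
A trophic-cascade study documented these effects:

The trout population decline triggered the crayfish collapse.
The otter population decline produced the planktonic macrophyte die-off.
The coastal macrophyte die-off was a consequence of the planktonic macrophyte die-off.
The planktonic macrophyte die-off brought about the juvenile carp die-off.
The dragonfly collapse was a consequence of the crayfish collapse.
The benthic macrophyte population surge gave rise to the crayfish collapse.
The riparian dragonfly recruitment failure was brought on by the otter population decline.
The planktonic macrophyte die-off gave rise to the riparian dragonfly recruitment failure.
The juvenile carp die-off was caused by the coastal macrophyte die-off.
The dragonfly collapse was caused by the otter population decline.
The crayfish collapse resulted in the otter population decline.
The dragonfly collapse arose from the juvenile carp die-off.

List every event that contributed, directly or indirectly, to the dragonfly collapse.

the benthic macrophyte population surge, the coastal macrophyte die-off, the crayfish collapse, the juvenile carp die-off, the otter population decline, the planktonic macrophyte die-off, the trout population decline

Immediate causes of the dragonfly collapse: the crayfish collapse, the otter population decline, the juvenile carp die-off.
Further upstream: the trout population decline, the planktonic macrophyte die-off, the coastal macrophyte die-off, the benthic macrophyte population surge.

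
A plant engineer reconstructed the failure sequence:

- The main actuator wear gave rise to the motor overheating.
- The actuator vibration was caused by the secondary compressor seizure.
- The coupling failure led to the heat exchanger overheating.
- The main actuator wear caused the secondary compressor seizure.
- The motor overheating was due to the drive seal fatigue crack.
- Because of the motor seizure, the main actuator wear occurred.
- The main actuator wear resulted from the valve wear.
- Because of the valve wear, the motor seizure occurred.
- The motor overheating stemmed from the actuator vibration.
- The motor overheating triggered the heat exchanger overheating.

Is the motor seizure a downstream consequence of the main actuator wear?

The main actuator wear leads to the secondary compressor seizure, the actuator vibration, the motor overheating, the heat exchanger overheating; the motor seizure is not among them.

No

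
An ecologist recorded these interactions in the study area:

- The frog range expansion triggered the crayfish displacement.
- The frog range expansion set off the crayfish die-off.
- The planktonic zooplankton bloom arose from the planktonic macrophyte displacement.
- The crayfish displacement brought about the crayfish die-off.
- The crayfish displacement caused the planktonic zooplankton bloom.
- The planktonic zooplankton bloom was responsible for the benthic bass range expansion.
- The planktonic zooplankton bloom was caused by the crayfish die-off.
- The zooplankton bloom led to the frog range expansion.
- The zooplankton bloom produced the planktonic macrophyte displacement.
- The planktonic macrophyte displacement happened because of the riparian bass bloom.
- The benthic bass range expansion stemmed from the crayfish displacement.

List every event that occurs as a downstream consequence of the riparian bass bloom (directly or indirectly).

the benthic bass range expansion, the planktonic macrophyte displacement, the planktonic zooplankton bloom

Direct effects: the planktonic macrophyte displacement.
2 steps out: the planktonic zooplankton bloom.
3 steps out: the benthic bass range expansion.
Not reachable from it: the zooplankton bloom, the frog range expansion, the crayfish displacement, the crayfish die-off.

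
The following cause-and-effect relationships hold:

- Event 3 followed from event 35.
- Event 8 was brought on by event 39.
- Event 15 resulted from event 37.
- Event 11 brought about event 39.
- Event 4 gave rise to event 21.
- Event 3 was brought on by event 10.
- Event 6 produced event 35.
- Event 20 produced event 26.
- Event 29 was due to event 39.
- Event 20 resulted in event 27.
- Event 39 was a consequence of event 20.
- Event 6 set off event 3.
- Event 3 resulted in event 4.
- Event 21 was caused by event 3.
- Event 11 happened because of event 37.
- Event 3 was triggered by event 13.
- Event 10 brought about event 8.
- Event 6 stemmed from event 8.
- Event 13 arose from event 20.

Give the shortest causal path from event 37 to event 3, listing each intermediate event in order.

event 37 → event 11
event 11 → event 39
event 39 → event 8
event 8 → event 6
event 6 → event 3
Length: 5 steps.

event 37 → event 11 → event 39 → event 8 → event 6 → event 3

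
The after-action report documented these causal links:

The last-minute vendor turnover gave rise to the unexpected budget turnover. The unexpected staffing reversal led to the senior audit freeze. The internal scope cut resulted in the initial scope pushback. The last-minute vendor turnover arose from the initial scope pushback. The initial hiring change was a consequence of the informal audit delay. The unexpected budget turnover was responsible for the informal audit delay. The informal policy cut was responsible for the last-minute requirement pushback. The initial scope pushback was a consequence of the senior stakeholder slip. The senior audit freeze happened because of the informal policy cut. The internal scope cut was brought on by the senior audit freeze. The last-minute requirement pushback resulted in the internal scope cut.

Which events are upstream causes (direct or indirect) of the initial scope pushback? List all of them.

the informal policy cut, the internal scope cut, the last-minute requirement pushback, the senior audit freeze, the senior stakeholder slip, the unexpected staffing reversal

Immediate causes of the initial scope pushback: the senior stakeholder slip, the internal scope cut.
Further upstream: the informal policy cut, the unexpected staffing reversal, the last-minute requirement pushback, the senior audit freeze.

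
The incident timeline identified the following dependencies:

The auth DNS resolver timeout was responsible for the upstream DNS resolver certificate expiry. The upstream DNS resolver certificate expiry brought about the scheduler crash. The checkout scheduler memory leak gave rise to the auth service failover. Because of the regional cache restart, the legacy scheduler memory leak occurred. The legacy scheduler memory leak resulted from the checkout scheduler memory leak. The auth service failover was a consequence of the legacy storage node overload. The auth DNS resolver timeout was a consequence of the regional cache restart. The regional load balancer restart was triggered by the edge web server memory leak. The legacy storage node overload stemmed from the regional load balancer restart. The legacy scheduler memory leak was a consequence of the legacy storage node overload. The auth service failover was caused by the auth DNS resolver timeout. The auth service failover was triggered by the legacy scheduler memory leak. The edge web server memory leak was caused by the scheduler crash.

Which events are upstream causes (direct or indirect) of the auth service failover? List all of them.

the auth DNS resolver timeout, the checkout scheduler memory leak, the edge web server memory leak, the legacy scheduler memory leak, the legacy storage node overload, the regional cache restart, the regional load balancer restart, the scheduler crash, the upstream DNS resolver certificate expiry

Immediate causes of the auth service failover: the auth DNS resolver timeout, the legacy storage node overload, the checkout scheduler memory leak, the legacy scheduler memory leak.
Further upstream: the regional cache restart, the upstream DNS resolver certificate expiry, the scheduler crash, the edge web server memory leak, the regional load balancer restart.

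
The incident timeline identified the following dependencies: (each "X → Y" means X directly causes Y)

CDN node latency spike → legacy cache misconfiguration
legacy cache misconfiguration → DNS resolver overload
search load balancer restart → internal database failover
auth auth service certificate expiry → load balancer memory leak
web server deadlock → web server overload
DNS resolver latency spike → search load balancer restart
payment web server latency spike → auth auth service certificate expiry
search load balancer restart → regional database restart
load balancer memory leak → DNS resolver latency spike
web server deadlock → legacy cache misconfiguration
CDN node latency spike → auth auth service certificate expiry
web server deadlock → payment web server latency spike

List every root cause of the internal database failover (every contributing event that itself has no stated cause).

the CDN node latency spike, the web server deadlock

Tracing upstream from the internal database failover: the internal database failover ← the search load balancer restart ← the DNS resolver latency spike ← the load balancer memory leak ← the auth auth service certificate expiry ← the CDN node latency spike.
A separate upstream branch: the internal database failover ← the search load balancer restart ← the DNS resolver latency spike ← the load balancer memory leak ← the auth auth service certificate expiry ← the payment web server latency spike ← the web server deadlock.
Each of those chain origins has no stated cause.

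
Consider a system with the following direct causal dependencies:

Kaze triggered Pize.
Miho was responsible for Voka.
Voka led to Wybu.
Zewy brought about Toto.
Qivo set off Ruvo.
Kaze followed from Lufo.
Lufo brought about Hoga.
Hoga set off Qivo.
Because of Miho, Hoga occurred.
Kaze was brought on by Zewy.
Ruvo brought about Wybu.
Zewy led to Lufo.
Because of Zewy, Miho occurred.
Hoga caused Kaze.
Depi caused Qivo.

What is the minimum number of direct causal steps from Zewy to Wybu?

Shortest chain: Zewy → Miho → Voka → Wybu.

3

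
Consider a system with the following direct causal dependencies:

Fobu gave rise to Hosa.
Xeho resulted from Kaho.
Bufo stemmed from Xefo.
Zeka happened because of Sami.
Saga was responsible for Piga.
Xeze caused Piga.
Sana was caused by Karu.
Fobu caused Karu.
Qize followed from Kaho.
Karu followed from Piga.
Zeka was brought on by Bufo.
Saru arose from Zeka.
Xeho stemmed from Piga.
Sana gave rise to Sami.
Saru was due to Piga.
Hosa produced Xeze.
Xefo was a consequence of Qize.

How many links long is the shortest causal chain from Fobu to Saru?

4

Shortest chain: Fobu → Hosa → Xeze → Piga → Saru.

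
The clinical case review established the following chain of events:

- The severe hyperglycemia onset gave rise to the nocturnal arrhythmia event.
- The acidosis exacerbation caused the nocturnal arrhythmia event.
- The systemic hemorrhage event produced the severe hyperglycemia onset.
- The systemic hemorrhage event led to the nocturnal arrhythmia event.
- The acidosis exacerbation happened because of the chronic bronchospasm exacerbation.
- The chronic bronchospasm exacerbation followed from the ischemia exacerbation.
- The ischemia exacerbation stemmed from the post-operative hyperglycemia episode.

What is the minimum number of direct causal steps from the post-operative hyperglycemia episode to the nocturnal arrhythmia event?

4

Shortest chain: the post-operative hyperglycemia episode → the ischemia exacerbation → the chronic bronchospasm exacerbation → the acidosis exacerbation → the nocturnal arrhythmia event.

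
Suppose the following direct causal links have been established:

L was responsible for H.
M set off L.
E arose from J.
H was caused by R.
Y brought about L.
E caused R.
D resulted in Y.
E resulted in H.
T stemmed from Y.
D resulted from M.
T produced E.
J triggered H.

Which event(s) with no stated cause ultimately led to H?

J, M

Tracing upstream from H: H ← L ← M.
A separate upstream branch: H ← J.
Each of those chain origins has no stated cause.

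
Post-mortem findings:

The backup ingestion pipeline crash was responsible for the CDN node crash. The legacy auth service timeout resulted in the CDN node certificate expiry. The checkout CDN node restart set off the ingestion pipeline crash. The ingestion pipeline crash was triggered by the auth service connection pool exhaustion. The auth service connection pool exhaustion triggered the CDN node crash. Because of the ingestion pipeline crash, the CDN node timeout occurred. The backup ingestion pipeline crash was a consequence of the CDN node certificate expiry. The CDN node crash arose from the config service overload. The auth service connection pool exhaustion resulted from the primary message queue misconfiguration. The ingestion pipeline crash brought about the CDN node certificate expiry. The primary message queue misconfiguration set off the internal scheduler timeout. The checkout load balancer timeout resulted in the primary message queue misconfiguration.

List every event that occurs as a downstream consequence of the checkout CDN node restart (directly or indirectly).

the CDN node certificate expiry, the CDN node crash, the CDN node timeout, the backup ingestion pipeline crash, the ingestion pipeline crash

Direct effects: the ingestion pipeline crash.
2 steps out: the CDN node certificate expiry, the CDN node timeout.
3 steps out: the backup ingestion pipeline crash.
4 steps out: the CDN node crash.
Not reachable from it: the checkout load balancer timeout, the primary message queue misconfiguration, the legacy auth service timeout, the auth service connection pool exhaustion, the internal scheduler timeout, the config service overload.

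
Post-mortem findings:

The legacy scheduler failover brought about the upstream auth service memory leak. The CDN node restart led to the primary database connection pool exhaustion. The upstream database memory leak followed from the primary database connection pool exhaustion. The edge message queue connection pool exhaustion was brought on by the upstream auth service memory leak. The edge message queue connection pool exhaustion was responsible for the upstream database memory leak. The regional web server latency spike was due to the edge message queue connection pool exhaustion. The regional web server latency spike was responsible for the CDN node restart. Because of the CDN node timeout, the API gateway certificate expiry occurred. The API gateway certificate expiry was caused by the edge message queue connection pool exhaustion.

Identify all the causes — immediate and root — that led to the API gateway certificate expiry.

the CDN node timeout, the edge message queue connection pool exhaustion, the legacy scheduler failover, the upstream auth service memory leak

Immediate causes of the API gateway certificate expiry: the edge message queue connection pool exhaustion, the CDN node timeout.
Further upstream: the legacy scheduler failover, the upstream auth service memory leak.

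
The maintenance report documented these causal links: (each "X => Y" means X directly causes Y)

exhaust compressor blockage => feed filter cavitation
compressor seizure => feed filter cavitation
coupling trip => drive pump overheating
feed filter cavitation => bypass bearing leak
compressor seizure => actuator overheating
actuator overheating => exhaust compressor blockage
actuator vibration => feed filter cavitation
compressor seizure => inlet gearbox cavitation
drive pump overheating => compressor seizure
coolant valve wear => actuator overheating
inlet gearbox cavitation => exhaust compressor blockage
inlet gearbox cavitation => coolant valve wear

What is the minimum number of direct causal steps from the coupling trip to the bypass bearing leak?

4

Shortest chain: the coupling trip → the drive pump overheating → the compressor seizure → the feed filter cavitation → the bypass bearing leak.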